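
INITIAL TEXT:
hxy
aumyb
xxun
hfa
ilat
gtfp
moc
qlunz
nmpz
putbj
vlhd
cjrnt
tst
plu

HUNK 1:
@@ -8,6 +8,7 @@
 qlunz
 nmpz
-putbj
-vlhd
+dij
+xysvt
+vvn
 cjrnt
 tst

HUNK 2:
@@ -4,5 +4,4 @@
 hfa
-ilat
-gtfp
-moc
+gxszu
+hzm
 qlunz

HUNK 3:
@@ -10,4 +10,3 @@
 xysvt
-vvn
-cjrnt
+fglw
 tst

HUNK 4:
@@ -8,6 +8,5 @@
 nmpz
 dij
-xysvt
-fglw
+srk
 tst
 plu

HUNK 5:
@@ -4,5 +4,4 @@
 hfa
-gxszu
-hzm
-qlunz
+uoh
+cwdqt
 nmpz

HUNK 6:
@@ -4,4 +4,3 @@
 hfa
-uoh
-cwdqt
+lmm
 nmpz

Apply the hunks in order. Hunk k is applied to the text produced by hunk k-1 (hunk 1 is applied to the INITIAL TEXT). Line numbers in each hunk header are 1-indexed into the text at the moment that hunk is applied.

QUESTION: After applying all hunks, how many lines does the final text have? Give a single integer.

Answer: 10

Derivation:
Hunk 1: at line 8 remove [putbj,vlhd] add [dij,xysvt,vvn] -> 15 lines: hxy aumyb xxun hfa ilat gtfp moc qlunz nmpz dij xysvt vvn cjrnt tst plu
Hunk 2: at line 4 remove [ilat,gtfp,moc] add [gxszu,hzm] -> 14 lines: hxy aumyb xxun hfa gxszu hzm qlunz nmpz dij xysvt vvn cjrnt tst plu
Hunk 3: at line 10 remove [vvn,cjrnt] add [fglw] -> 13 lines: hxy aumyb xxun hfa gxszu hzm qlunz nmpz dij xysvt fglw tst plu
Hunk 4: at line 8 remove [xysvt,fglw] add [srk] -> 12 lines: hxy aumyb xxun hfa gxszu hzm qlunz nmpz dij srk tst plu
Hunk 5: at line 4 remove [gxszu,hzm,qlunz] add [uoh,cwdqt] -> 11 lines: hxy aumyb xxun hfa uoh cwdqt nmpz dij srk tst plu
Hunk 6: at line 4 remove [uoh,cwdqt] add [lmm] -> 10 lines: hxy aumyb xxun hfa lmm nmpz dij srk tst plu
Final line count: 10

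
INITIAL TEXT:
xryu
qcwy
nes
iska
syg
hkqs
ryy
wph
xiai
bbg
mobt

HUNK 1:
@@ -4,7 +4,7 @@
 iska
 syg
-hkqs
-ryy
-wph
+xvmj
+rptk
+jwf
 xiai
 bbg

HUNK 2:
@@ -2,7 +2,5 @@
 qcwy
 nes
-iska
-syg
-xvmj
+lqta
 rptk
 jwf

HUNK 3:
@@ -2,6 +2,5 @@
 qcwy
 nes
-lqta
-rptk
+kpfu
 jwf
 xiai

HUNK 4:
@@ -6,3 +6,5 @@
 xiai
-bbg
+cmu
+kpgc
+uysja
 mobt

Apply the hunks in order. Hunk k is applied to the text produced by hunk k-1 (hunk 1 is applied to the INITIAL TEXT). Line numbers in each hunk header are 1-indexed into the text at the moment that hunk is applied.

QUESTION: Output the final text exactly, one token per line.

Hunk 1: at line 4 remove [hkqs,ryy,wph] add [xvmj,rptk,jwf] -> 11 lines: xryu qcwy nes iska syg xvmj rptk jwf xiai bbg mobt
Hunk 2: at line 2 remove [iska,syg,xvmj] add [lqta] -> 9 lines: xryu qcwy nes lqta rptk jwf xiai bbg mobt
Hunk 3: at line 2 remove [lqta,rptk] add [kpfu] -> 8 lines: xryu qcwy nes kpfu jwf xiai bbg mobt
Hunk 4: at line 6 remove [bbg] add [cmu,kpgc,uysja] -> 10 lines: xryu qcwy nes kpfu jwf xiai cmu kpgc uysja mobt

Answer: xryu
qcwy
nes
kpfu
jwf
xiai
cmu
kpgc
uysja
mobt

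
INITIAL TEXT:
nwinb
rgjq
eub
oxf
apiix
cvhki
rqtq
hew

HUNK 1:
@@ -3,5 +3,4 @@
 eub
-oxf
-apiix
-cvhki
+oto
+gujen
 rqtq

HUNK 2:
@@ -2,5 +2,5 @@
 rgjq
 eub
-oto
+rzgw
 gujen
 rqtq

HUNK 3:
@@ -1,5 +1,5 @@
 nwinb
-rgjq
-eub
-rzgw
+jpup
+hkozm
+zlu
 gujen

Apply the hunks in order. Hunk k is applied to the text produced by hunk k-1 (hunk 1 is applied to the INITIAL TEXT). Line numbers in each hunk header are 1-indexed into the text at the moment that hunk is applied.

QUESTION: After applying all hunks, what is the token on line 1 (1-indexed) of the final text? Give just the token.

Hunk 1: at line 3 remove [oxf,apiix,cvhki] add [oto,gujen] -> 7 lines: nwinb rgjq eub oto gujen rqtq hew
Hunk 2: at line 2 remove [oto] add [rzgw] -> 7 lines: nwinb rgjq eub rzgw gujen rqtq hew
Hunk 3: at line 1 remove [rgjq,eub,rzgw] add [jpup,hkozm,zlu] -> 7 lines: nwinb jpup hkozm zlu gujen rqtq hew
Final line 1: nwinb

Answer: nwinb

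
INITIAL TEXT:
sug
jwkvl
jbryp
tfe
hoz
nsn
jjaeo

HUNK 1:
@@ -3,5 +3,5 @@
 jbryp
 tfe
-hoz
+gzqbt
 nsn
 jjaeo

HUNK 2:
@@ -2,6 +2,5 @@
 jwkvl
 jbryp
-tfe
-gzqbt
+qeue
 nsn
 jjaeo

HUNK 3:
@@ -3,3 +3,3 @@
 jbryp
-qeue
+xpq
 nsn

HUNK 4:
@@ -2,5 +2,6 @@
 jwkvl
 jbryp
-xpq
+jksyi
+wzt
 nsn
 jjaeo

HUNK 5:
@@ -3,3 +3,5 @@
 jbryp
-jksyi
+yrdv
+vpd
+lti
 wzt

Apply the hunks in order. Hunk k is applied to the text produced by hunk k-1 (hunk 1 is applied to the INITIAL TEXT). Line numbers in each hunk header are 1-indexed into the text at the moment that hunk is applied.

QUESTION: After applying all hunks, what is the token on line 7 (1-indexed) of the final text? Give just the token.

Hunk 1: at line 3 remove [hoz] add [gzqbt] -> 7 lines: sug jwkvl jbryp tfe gzqbt nsn jjaeo
Hunk 2: at line 2 remove [tfe,gzqbt] add [qeue] -> 6 lines: sug jwkvl jbryp qeue nsn jjaeo
Hunk 3: at line 3 remove [qeue] add [xpq] -> 6 lines: sug jwkvl jbryp xpq nsn jjaeo
Hunk 4: at line 2 remove [xpq] add [jksyi,wzt] -> 7 lines: sug jwkvl jbryp jksyi wzt nsn jjaeo
Hunk 5: at line 3 remove [jksyi] add [yrdv,vpd,lti] -> 9 lines: sug jwkvl jbryp yrdv vpd lti wzt nsn jjaeo
Final line 7: wzt

Answer: wzt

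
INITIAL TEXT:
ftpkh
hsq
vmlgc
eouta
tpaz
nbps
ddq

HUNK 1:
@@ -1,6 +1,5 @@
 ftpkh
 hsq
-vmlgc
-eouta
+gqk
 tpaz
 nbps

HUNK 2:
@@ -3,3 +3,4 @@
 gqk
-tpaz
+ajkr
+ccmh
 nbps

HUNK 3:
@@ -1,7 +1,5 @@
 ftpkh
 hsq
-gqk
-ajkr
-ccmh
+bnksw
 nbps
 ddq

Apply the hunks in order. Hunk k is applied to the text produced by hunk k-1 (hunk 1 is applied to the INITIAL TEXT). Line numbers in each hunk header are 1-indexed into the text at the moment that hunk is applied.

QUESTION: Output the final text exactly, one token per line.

Hunk 1: at line 1 remove [vmlgc,eouta] add [gqk] -> 6 lines: ftpkh hsq gqk tpaz nbps ddq
Hunk 2: at line 3 remove [tpaz] add [ajkr,ccmh] -> 7 lines: ftpkh hsq gqk ajkr ccmh nbps ddq
Hunk 3: at line 1 remove [gqk,ajkr,ccmh] add [bnksw] -> 5 lines: ftpkh hsq bnksw nbps ddq

Answer: ftpkh
hsq
bnksw
nbps
ddq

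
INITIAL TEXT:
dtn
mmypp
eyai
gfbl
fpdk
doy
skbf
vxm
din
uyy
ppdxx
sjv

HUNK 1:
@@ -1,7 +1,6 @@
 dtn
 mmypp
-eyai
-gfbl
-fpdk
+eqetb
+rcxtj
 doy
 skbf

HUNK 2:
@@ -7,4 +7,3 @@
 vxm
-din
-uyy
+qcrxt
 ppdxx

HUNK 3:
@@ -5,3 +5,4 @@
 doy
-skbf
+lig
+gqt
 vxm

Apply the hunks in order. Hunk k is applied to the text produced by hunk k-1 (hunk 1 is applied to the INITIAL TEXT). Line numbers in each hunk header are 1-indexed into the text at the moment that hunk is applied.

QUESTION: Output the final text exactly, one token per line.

Hunk 1: at line 1 remove [eyai,gfbl,fpdk] add [eqetb,rcxtj] -> 11 lines: dtn mmypp eqetb rcxtj doy skbf vxm din uyy ppdxx sjv
Hunk 2: at line 7 remove [din,uyy] add [qcrxt] -> 10 lines: dtn mmypp eqetb rcxtj doy skbf vxm qcrxt ppdxx sjv
Hunk 3: at line 5 remove [skbf] add [lig,gqt] -> 11 lines: dtn mmypp eqetb rcxtj doy lig gqt vxm qcrxt ppdxx sjv

Answer: dtn
mmypp
eqetb
rcxtj
doy
lig
gqt
vxm
qcrxt
ppdxx
sjv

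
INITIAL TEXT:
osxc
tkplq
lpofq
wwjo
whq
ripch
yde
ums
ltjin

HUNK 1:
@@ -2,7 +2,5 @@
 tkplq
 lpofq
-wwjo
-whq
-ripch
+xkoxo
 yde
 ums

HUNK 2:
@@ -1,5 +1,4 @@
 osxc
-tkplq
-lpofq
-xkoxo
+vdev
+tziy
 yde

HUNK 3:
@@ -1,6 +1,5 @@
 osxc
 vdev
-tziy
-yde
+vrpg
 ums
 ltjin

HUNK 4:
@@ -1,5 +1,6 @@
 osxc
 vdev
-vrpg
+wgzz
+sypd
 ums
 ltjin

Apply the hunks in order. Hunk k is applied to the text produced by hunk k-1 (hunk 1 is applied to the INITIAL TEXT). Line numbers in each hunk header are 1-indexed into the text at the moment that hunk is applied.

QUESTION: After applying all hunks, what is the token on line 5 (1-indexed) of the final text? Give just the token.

Answer: ums

Derivation:
Hunk 1: at line 2 remove [wwjo,whq,ripch] add [xkoxo] -> 7 lines: osxc tkplq lpofq xkoxo yde ums ltjin
Hunk 2: at line 1 remove [tkplq,lpofq,xkoxo] add [vdev,tziy] -> 6 lines: osxc vdev tziy yde ums ltjin
Hunk 3: at line 1 remove [tziy,yde] add [vrpg] -> 5 lines: osxc vdev vrpg ums ltjin
Hunk 4: at line 1 remove [vrpg] add [wgzz,sypd] -> 6 lines: osxc vdev wgzz sypd ums ltjin
Final line 5: ums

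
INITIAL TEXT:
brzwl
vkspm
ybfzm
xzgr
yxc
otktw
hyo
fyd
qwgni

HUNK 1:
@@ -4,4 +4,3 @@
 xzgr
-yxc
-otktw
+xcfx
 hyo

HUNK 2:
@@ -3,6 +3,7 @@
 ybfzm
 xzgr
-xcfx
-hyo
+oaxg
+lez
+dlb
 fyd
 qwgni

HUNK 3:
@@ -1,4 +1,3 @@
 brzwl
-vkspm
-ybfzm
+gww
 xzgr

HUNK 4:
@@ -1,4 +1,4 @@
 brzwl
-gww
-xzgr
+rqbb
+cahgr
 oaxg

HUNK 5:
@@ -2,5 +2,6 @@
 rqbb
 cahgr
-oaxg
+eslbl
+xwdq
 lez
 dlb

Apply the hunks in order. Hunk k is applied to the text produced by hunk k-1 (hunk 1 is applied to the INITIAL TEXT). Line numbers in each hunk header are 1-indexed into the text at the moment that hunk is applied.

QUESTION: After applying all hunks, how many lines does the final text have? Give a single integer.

Answer: 9

Derivation:
Hunk 1: at line 4 remove [yxc,otktw] add [xcfx] -> 8 lines: brzwl vkspm ybfzm xzgr xcfx hyo fyd qwgni
Hunk 2: at line 3 remove [xcfx,hyo] add [oaxg,lez,dlb] -> 9 lines: brzwl vkspm ybfzm xzgr oaxg lez dlb fyd qwgni
Hunk 3: at line 1 remove [vkspm,ybfzm] add [gww] -> 8 lines: brzwl gww xzgr oaxg lez dlb fyd qwgni
Hunk 4: at line 1 remove [gww,xzgr] add [rqbb,cahgr] -> 8 lines: brzwl rqbb cahgr oaxg lez dlb fyd qwgni
Hunk 5: at line 2 remove [oaxg] add [eslbl,xwdq] -> 9 lines: brzwl rqbb cahgr eslbl xwdq lez dlb fyd qwgni
Final line count: 9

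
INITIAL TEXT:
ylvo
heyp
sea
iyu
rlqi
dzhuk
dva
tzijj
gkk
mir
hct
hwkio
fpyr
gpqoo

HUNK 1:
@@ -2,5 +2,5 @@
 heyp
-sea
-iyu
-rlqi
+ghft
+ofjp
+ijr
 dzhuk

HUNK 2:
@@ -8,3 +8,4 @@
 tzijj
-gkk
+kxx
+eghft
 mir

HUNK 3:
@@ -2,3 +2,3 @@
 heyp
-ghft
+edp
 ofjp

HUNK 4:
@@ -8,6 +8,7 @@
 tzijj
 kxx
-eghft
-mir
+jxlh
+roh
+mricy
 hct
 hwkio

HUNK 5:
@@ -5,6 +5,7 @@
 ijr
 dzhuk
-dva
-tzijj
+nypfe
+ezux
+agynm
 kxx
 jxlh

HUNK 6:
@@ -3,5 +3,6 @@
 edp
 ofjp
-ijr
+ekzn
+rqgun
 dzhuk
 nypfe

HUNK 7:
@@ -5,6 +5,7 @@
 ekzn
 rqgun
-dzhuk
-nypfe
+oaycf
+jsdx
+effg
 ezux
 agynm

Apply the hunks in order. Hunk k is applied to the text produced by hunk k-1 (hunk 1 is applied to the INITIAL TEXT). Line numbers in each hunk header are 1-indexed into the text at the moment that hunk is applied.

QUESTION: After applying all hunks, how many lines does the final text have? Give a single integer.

Hunk 1: at line 2 remove [sea,iyu,rlqi] add [ghft,ofjp,ijr] -> 14 lines: ylvo heyp ghft ofjp ijr dzhuk dva tzijj gkk mir hct hwkio fpyr gpqoo
Hunk 2: at line 8 remove [gkk] add [kxx,eghft] -> 15 lines: ylvo heyp ghft ofjp ijr dzhuk dva tzijj kxx eghft mir hct hwkio fpyr gpqoo
Hunk 3: at line 2 remove [ghft] add [edp] -> 15 lines: ylvo heyp edp ofjp ijr dzhuk dva tzijj kxx eghft mir hct hwkio fpyr gpqoo
Hunk 4: at line 8 remove [eghft,mir] add [jxlh,roh,mricy] -> 16 lines: ylvo heyp edp ofjp ijr dzhuk dva tzijj kxx jxlh roh mricy hct hwkio fpyr gpqoo
Hunk 5: at line 5 remove [dva,tzijj] add [nypfe,ezux,agynm] -> 17 lines: ylvo heyp edp ofjp ijr dzhuk nypfe ezux agynm kxx jxlh roh mricy hct hwkio fpyr gpqoo
Hunk 6: at line 3 remove [ijr] add [ekzn,rqgun] -> 18 lines: ylvo heyp edp ofjp ekzn rqgun dzhuk nypfe ezux agynm kxx jxlh roh mricy hct hwkio fpyr gpqoo
Hunk 7: at line 5 remove [dzhuk,nypfe] add [oaycf,jsdx,effg] -> 19 lines: ylvo heyp edp ofjp ekzn rqgun oaycf jsdx effg ezux agynm kxx jxlh roh mricy hct hwkio fpyr gpqoo
Final line count: 19

Answer: 19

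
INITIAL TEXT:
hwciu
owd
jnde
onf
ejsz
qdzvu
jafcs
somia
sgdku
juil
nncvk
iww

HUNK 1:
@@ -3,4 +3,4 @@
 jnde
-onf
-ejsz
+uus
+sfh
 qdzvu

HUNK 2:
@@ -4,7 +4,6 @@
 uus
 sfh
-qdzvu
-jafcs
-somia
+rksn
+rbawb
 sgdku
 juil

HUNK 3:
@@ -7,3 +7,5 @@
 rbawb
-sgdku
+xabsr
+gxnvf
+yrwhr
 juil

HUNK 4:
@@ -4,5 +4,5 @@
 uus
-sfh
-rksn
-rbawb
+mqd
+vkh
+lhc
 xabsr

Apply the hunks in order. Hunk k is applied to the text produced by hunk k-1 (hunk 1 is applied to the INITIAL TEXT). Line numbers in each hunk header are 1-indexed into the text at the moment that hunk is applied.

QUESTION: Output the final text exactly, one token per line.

Answer: hwciu
owd
jnde
uus
mqd
vkh
lhc
xabsr
gxnvf
yrwhr
juil
nncvk
iww

Derivation:
Hunk 1: at line 3 remove [onf,ejsz] add [uus,sfh] -> 12 lines: hwciu owd jnde uus sfh qdzvu jafcs somia sgdku juil nncvk iww
Hunk 2: at line 4 remove [qdzvu,jafcs,somia] add [rksn,rbawb] -> 11 lines: hwciu owd jnde uus sfh rksn rbawb sgdku juil nncvk iww
Hunk 3: at line 7 remove [sgdku] add [xabsr,gxnvf,yrwhr] -> 13 lines: hwciu owd jnde uus sfh rksn rbawb xabsr gxnvf yrwhr juil nncvk iww
Hunk 4: at line 4 remove [sfh,rksn,rbawb] add [mqd,vkh,lhc] -> 13 lines: hwciu owd jnde uus mqd vkh lhc xabsr gxnvf yrwhr juil nncvk iww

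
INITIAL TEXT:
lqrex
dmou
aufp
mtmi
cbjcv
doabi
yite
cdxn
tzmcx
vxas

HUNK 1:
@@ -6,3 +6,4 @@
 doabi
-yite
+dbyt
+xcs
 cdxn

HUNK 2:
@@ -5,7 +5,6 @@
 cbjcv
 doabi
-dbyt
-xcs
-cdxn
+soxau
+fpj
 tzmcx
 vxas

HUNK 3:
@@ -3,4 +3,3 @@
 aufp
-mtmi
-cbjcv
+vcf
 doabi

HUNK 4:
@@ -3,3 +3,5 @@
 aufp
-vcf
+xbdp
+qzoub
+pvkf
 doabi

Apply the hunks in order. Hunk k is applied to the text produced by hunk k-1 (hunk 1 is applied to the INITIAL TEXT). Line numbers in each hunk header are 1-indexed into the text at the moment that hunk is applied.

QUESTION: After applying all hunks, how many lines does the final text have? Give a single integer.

Answer: 11

Derivation:
Hunk 1: at line 6 remove [yite] add [dbyt,xcs] -> 11 lines: lqrex dmou aufp mtmi cbjcv doabi dbyt xcs cdxn tzmcx vxas
Hunk 2: at line 5 remove [dbyt,xcs,cdxn] add [soxau,fpj] -> 10 lines: lqrex dmou aufp mtmi cbjcv doabi soxau fpj tzmcx vxas
Hunk 3: at line 3 remove [mtmi,cbjcv] add [vcf] -> 9 lines: lqrex dmou aufp vcf doabi soxau fpj tzmcx vxas
Hunk 4: at line 3 remove [vcf] add [xbdp,qzoub,pvkf] -> 11 lines: lqrex dmou aufp xbdp qzoub pvkf doabi soxau fpj tzmcx vxas
Final line count: 11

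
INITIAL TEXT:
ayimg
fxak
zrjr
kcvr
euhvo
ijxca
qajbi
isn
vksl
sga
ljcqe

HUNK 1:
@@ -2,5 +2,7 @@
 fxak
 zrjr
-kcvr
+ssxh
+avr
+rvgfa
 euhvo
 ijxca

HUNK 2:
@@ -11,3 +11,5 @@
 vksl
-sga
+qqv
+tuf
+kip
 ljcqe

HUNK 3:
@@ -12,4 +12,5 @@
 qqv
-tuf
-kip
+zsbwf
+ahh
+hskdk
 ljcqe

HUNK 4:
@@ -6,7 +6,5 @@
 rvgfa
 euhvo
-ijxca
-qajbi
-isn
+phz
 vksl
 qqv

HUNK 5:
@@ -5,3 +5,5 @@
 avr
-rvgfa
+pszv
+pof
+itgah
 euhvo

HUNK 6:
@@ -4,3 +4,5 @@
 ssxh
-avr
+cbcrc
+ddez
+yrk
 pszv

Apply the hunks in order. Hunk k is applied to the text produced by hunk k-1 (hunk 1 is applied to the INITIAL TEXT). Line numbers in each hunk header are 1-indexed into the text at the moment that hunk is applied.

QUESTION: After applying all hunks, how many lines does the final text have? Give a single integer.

Answer: 18

Derivation:
Hunk 1: at line 2 remove [kcvr] add [ssxh,avr,rvgfa] -> 13 lines: ayimg fxak zrjr ssxh avr rvgfa euhvo ijxca qajbi isn vksl sga ljcqe
Hunk 2: at line 11 remove [sga] add [qqv,tuf,kip] -> 15 lines: ayimg fxak zrjr ssxh avr rvgfa euhvo ijxca qajbi isn vksl qqv tuf kip ljcqe
Hunk 3: at line 12 remove [tuf,kip] add [zsbwf,ahh,hskdk] -> 16 lines: ayimg fxak zrjr ssxh avr rvgfa euhvo ijxca qajbi isn vksl qqv zsbwf ahh hskdk ljcqe
Hunk 4: at line 6 remove [ijxca,qajbi,isn] add [phz] -> 14 lines: ayimg fxak zrjr ssxh avr rvgfa euhvo phz vksl qqv zsbwf ahh hskdk ljcqe
Hunk 5: at line 5 remove [rvgfa] add [pszv,pof,itgah] -> 16 lines: ayimg fxak zrjr ssxh avr pszv pof itgah euhvo phz vksl qqv zsbwf ahh hskdk ljcqe
Hunk 6: at line 4 remove [avr] add [cbcrc,ddez,yrk] -> 18 lines: ayimg fxak zrjr ssxh cbcrc ddez yrk pszv pof itgah euhvo phz vksl qqv zsbwf ahh hskdk ljcqe
Final line count: 18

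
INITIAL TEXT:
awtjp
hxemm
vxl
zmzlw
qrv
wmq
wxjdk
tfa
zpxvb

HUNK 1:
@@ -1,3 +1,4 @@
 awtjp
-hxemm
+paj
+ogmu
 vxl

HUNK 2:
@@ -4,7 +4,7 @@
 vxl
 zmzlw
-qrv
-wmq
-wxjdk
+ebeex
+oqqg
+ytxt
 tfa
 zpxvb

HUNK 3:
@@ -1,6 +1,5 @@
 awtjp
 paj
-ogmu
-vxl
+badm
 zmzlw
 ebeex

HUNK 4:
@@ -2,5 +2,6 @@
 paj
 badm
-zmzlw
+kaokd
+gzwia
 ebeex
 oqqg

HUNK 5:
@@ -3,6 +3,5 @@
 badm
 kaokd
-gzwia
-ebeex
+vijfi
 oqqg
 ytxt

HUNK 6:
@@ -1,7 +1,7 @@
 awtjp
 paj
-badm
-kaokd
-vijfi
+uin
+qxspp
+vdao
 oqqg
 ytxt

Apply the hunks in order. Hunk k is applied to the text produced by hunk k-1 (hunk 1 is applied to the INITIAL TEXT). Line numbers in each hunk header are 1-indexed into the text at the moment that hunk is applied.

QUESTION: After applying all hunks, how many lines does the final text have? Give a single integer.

Answer: 9

Derivation:
Hunk 1: at line 1 remove [hxemm] add [paj,ogmu] -> 10 lines: awtjp paj ogmu vxl zmzlw qrv wmq wxjdk tfa zpxvb
Hunk 2: at line 4 remove [qrv,wmq,wxjdk] add [ebeex,oqqg,ytxt] -> 10 lines: awtjp paj ogmu vxl zmzlw ebeex oqqg ytxt tfa zpxvb
Hunk 3: at line 1 remove [ogmu,vxl] add [badm] -> 9 lines: awtjp paj badm zmzlw ebeex oqqg ytxt tfa zpxvb
Hunk 4: at line 2 remove [zmzlw] add [kaokd,gzwia] -> 10 lines: awtjp paj badm kaokd gzwia ebeex oqqg ytxt tfa zpxvb
Hunk 5: at line 3 remove [gzwia,ebeex] add [vijfi] -> 9 lines: awtjp paj badm kaokd vijfi oqqg ytxt tfa zpxvb
Hunk 6: at line 1 remove [badm,kaokd,vijfi] add [uin,qxspp,vdao] -> 9 lines: awtjp paj uin qxspp vdao oqqg ytxt tfa zpxvb
Final line count: 9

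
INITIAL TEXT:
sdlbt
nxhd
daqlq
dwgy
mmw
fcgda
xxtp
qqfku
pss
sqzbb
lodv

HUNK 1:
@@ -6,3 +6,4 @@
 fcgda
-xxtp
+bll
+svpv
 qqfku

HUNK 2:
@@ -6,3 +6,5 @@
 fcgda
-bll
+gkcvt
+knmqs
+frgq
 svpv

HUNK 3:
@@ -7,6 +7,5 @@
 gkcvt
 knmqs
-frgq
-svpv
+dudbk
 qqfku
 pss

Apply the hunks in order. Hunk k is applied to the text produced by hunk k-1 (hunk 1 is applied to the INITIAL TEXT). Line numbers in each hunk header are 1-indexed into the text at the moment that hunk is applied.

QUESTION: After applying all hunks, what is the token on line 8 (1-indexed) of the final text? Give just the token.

Hunk 1: at line 6 remove [xxtp] add [bll,svpv] -> 12 lines: sdlbt nxhd daqlq dwgy mmw fcgda bll svpv qqfku pss sqzbb lodv
Hunk 2: at line 6 remove [bll] add [gkcvt,knmqs,frgq] -> 14 lines: sdlbt nxhd daqlq dwgy mmw fcgda gkcvt knmqs frgq svpv qqfku pss sqzbb lodv
Hunk 3: at line 7 remove [frgq,svpv] add [dudbk] -> 13 lines: sdlbt nxhd daqlq dwgy mmw fcgda gkcvt knmqs dudbk qqfku pss sqzbb lodv
Final line 8: knmqs

Answer: knmqs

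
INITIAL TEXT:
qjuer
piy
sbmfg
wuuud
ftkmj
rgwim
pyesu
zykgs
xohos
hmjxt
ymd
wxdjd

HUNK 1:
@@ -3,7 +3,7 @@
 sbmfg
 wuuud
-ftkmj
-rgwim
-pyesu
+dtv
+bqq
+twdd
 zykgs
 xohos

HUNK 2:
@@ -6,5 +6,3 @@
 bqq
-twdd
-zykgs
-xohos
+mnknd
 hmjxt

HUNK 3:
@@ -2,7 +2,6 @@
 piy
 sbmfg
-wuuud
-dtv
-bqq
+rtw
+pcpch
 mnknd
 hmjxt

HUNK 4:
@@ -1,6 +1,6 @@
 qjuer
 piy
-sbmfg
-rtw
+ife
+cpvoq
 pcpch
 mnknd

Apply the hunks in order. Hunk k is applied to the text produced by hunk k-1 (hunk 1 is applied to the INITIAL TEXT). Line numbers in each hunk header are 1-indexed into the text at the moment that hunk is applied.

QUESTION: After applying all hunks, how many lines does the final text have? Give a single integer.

Hunk 1: at line 3 remove [ftkmj,rgwim,pyesu] add [dtv,bqq,twdd] -> 12 lines: qjuer piy sbmfg wuuud dtv bqq twdd zykgs xohos hmjxt ymd wxdjd
Hunk 2: at line 6 remove [twdd,zykgs,xohos] add [mnknd] -> 10 lines: qjuer piy sbmfg wuuud dtv bqq mnknd hmjxt ymd wxdjd
Hunk 3: at line 2 remove [wuuud,dtv,bqq] add [rtw,pcpch] -> 9 lines: qjuer piy sbmfg rtw pcpch mnknd hmjxt ymd wxdjd
Hunk 4: at line 1 remove [sbmfg,rtw] add [ife,cpvoq] -> 9 lines: qjuer piy ife cpvoq pcpch mnknd hmjxt ymd wxdjd
Final line count: 9

Answer: 9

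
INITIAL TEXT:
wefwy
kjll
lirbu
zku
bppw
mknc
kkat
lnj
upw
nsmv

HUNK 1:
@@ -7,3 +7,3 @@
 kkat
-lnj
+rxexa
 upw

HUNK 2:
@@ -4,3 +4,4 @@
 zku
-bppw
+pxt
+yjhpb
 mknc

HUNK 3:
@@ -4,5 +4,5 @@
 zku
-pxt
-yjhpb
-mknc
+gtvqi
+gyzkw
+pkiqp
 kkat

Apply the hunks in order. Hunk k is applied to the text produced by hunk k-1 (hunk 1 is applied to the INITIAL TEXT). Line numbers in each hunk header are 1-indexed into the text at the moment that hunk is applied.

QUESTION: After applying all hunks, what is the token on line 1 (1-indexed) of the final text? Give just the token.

Hunk 1: at line 7 remove [lnj] add [rxexa] -> 10 lines: wefwy kjll lirbu zku bppw mknc kkat rxexa upw nsmv
Hunk 2: at line 4 remove [bppw] add [pxt,yjhpb] -> 11 lines: wefwy kjll lirbu zku pxt yjhpb mknc kkat rxexa upw nsmv
Hunk 3: at line 4 remove [pxt,yjhpb,mknc] add [gtvqi,gyzkw,pkiqp] -> 11 lines: wefwy kjll lirbu zku gtvqi gyzkw pkiqp kkat rxexa upw nsmv
Final line 1: wefwy

Answer: wefwy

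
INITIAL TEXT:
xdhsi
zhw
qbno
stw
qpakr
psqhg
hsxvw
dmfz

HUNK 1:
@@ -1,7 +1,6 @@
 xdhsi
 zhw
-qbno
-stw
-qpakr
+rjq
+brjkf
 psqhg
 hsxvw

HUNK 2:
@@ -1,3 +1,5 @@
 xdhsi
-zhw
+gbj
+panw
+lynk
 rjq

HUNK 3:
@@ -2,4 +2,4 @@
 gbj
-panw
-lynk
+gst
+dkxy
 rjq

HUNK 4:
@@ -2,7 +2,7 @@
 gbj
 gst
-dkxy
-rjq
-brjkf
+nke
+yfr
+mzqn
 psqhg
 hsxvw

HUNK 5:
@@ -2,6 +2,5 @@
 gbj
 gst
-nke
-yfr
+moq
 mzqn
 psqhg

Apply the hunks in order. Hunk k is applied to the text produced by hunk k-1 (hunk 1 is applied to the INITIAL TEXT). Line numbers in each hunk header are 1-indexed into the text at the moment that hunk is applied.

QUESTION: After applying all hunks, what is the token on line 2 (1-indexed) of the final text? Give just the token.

Answer: gbj

Derivation:
Hunk 1: at line 1 remove [qbno,stw,qpakr] add [rjq,brjkf] -> 7 lines: xdhsi zhw rjq brjkf psqhg hsxvw dmfz
Hunk 2: at line 1 remove [zhw] add [gbj,panw,lynk] -> 9 lines: xdhsi gbj panw lynk rjq brjkf psqhg hsxvw dmfz
Hunk 3: at line 2 remove [panw,lynk] add [gst,dkxy] -> 9 lines: xdhsi gbj gst dkxy rjq brjkf psqhg hsxvw dmfz
Hunk 4: at line 2 remove [dkxy,rjq,brjkf] add [nke,yfr,mzqn] -> 9 lines: xdhsi gbj gst nke yfr mzqn psqhg hsxvw dmfz
Hunk 5: at line 2 remove [nke,yfr] add [moq] -> 8 lines: xdhsi gbj gst moq mzqn psqhg hsxvw dmfz
Final line 2: gbj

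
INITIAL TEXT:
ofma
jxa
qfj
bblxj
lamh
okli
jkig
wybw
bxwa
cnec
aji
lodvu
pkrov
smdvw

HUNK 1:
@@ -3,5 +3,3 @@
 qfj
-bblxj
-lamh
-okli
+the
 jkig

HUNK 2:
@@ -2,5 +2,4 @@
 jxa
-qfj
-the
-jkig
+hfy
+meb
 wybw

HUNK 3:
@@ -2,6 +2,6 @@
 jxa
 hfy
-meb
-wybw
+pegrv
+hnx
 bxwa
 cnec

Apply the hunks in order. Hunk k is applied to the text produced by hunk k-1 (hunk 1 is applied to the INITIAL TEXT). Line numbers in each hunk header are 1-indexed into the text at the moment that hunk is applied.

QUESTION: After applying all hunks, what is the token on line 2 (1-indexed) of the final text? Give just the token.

Hunk 1: at line 3 remove [bblxj,lamh,okli] add [the] -> 12 lines: ofma jxa qfj the jkig wybw bxwa cnec aji lodvu pkrov smdvw
Hunk 2: at line 2 remove [qfj,the,jkig] add [hfy,meb] -> 11 lines: ofma jxa hfy meb wybw bxwa cnec aji lodvu pkrov smdvw
Hunk 3: at line 2 remove [meb,wybw] add [pegrv,hnx] -> 11 lines: ofma jxa hfy pegrv hnx bxwa cnec aji lodvu pkrov smdvw
Final line 2: jxa

Answer: jxa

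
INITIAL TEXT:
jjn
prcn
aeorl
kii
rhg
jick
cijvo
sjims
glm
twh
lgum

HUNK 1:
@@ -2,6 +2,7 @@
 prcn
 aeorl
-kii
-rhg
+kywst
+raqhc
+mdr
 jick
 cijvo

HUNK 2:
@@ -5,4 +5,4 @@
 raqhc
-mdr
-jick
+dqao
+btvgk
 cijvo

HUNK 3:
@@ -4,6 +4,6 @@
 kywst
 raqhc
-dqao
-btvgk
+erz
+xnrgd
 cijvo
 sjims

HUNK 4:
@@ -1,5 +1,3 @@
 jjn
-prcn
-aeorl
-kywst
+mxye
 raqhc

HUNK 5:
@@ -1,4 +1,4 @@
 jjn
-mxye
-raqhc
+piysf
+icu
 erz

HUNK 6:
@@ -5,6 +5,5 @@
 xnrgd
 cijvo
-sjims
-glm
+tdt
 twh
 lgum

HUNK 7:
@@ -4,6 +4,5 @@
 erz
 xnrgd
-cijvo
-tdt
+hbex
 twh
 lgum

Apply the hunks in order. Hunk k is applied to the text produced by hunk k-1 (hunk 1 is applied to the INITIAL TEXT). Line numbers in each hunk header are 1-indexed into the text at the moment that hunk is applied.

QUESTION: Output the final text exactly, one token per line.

Answer: jjn
piysf
icu
erz
xnrgd
hbex
twh
lgum

Derivation:
Hunk 1: at line 2 remove [kii,rhg] add [kywst,raqhc,mdr] -> 12 lines: jjn prcn aeorl kywst raqhc mdr jick cijvo sjims glm twh lgum
Hunk 2: at line 5 remove [mdr,jick] add [dqao,btvgk] -> 12 lines: jjn prcn aeorl kywst raqhc dqao btvgk cijvo sjims glm twh lgum
Hunk 3: at line 4 remove [dqao,btvgk] add [erz,xnrgd] -> 12 lines: jjn prcn aeorl kywst raqhc erz xnrgd cijvo sjims glm twh lgum
Hunk 4: at line 1 remove [prcn,aeorl,kywst] add [mxye] -> 10 lines: jjn mxye raqhc erz xnrgd cijvo sjims glm twh lgum
Hunk 5: at line 1 remove [mxye,raqhc] add [piysf,icu] -> 10 lines: jjn piysf icu erz xnrgd cijvo sjims glm twh lgum
Hunk 6: at line 5 remove [sjims,glm] add [tdt] -> 9 lines: jjn piysf icu erz xnrgd cijvo tdt twh lgum
Hunk 7: at line 4 remove [cijvo,tdt] add [hbex] -> 8 lines: jjn piysf icu erz xnrgd hbex twh lgum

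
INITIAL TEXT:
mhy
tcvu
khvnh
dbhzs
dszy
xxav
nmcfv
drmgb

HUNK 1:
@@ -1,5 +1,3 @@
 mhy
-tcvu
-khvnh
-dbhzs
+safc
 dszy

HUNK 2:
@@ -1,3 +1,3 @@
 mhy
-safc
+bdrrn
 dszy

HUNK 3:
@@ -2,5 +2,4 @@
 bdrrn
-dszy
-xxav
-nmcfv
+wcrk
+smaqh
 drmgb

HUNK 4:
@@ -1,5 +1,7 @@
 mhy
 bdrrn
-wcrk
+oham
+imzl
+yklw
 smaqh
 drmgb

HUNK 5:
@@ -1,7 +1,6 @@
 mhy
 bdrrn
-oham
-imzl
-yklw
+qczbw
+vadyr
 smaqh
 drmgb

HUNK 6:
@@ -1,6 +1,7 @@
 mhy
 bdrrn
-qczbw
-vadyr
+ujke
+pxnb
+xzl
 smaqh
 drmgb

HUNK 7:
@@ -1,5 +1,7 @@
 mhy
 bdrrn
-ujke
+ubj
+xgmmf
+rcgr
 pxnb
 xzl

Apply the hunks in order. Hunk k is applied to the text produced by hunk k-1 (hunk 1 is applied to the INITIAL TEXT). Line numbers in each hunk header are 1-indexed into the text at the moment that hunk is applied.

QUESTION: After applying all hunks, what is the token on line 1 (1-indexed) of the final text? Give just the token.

Answer: mhy

Derivation:
Hunk 1: at line 1 remove [tcvu,khvnh,dbhzs] add [safc] -> 6 lines: mhy safc dszy xxav nmcfv drmgb
Hunk 2: at line 1 remove [safc] add [bdrrn] -> 6 lines: mhy bdrrn dszy xxav nmcfv drmgb
Hunk 3: at line 2 remove [dszy,xxav,nmcfv] add [wcrk,smaqh] -> 5 lines: mhy bdrrn wcrk smaqh drmgb
Hunk 4: at line 1 remove [wcrk] add [oham,imzl,yklw] -> 7 lines: mhy bdrrn oham imzl yklw smaqh drmgb
Hunk 5: at line 1 remove [oham,imzl,yklw] add [qczbw,vadyr] -> 6 lines: mhy bdrrn qczbw vadyr smaqh drmgb
Hunk 6: at line 1 remove [qczbw,vadyr] add [ujke,pxnb,xzl] -> 7 lines: mhy bdrrn ujke pxnb xzl smaqh drmgb
Hunk 7: at line 1 remove [ujke] add [ubj,xgmmf,rcgr] -> 9 lines: mhy bdrrn ubj xgmmf rcgr pxnb xzl smaqh drmgb
Final line 1: mhy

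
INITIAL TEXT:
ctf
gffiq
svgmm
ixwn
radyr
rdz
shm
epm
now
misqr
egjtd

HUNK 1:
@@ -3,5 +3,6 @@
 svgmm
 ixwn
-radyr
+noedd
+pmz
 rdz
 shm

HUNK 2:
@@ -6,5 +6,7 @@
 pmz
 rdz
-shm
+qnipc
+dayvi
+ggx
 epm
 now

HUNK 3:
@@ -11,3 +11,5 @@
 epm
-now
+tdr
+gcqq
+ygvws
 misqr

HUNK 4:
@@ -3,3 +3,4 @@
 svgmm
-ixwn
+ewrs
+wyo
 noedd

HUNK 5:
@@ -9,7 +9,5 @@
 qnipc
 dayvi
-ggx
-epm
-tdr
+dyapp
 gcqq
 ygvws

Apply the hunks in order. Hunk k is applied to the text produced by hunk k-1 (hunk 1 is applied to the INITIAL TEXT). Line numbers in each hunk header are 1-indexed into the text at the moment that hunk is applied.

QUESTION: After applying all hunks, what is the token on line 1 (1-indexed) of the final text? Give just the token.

Answer: ctf

Derivation:
Hunk 1: at line 3 remove [radyr] add [noedd,pmz] -> 12 lines: ctf gffiq svgmm ixwn noedd pmz rdz shm epm now misqr egjtd
Hunk 2: at line 6 remove [shm] add [qnipc,dayvi,ggx] -> 14 lines: ctf gffiq svgmm ixwn noedd pmz rdz qnipc dayvi ggx epm now misqr egjtd
Hunk 3: at line 11 remove [now] add [tdr,gcqq,ygvws] -> 16 lines: ctf gffiq svgmm ixwn noedd pmz rdz qnipc dayvi ggx epm tdr gcqq ygvws misqr egjtd
Hunk 4: at line 3 remove [ixwn] add [ewrs,wyo] -> 17 lines: ctf gffiq svgmm ewrs wyo noedd pmz rdz qnipc dayvi ggx epm tdr gcqq ygvws misqr egjtd
Hunk 5: at line 9 remove [ggx,epm,tdr] add [dyapp] -> 15 lines: ctf gffiq svgmm ewrs wyo noedd pmz rdz qnipc dayvi dyapp gcqq ygvws misqr egjtd
Final line 1: ctf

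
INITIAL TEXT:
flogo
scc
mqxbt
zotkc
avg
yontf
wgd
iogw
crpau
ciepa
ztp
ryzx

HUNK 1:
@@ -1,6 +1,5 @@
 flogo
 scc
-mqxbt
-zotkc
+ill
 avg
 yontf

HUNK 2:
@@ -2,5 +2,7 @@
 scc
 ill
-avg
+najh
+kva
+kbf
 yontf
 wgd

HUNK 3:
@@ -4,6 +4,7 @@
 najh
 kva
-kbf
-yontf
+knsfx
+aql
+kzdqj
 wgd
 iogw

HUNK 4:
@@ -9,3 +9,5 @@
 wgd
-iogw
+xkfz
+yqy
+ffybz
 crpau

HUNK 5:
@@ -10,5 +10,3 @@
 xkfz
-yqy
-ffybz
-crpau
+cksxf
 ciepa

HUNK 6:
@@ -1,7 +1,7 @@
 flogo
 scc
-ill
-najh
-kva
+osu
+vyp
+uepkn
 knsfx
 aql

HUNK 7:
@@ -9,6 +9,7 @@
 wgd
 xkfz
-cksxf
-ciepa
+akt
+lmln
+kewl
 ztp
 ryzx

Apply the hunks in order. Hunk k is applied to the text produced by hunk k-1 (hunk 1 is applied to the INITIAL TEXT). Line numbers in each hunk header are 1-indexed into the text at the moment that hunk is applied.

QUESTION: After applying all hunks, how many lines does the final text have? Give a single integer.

Answer: 15

Derivation:
Hunk 1: at line 1 remove [mqxbt,zotkc] add [ill] -> 11 lines: flogo scc ill avg yontf wgd iogw crpau ciepa ztp ryzx
Hunk 2: at line 2 remove [avg] add [najh,kva,kbf] -> 13 lines: flogo scc ill najh kva kbf yontf wgd iogw crpau ciepa ztp ryzx
Hunk 3: at line 4 remove [kbf,yontf] add [knsfx,aql,kzdqj] -> 14 lines: flogo scc ill najh kva knsfx aql kzdqj wgd iogw crpau ciepa ztp ryzx
Hunk 4: at line 9 remove [iogw] add [xkfz,yqy,ffybz] -> 16 lines: flogo scc ill najh kva knsfx aql kzdqj wgd xkfz yqy ffybz crpau ciepa ztp ryzx
Hunk 5: at line 10 remove [yqy,ffybz,crpau] add [cksxf] -> 14 lines: flogo scc ill najh kva knsfx aql kzdqj wgd xkfz cksxf ciepa ztp ryzx
Hunk 6: at line 1 remove [ill,najh,kva] add [osu,vyp,uepkn] -> 14 lines: flogo scc osu vyp uepkn knsfx aql kzdqj wgd xkfz cksxf ciepa ztp ryzx
Hunk 7: at line 9 remove [cksxf,ciepa] add [akt,lmln,kewl] -> 15 lines: flogo scc osu vyp uepkn knsfx aql kzdqj wgd xkfz akt lmln kewl ztp ryzx
Final line count: 15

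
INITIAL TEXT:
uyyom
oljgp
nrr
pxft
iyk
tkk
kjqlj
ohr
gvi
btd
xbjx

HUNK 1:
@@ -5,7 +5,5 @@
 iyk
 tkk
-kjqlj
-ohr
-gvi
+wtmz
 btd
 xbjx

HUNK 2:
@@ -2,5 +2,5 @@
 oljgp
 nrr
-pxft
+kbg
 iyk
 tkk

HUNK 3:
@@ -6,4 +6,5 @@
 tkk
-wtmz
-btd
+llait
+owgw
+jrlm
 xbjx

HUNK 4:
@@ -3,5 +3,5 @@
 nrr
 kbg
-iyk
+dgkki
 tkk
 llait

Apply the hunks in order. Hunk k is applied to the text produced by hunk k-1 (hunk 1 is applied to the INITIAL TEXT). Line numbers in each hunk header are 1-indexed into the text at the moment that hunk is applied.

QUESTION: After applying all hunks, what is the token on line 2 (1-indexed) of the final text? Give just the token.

Hunk 1: at line 5 remove [kjqlj,ohr,gvi] add [wtmz] -> 9 lines: uyyom oljgp nrr pxft iyk tkk wtmz btd xbjx
Hunk 2: at line 2 remove [pxft] add [kbg] -> 9 lines: uyyom oljgp nrr kbg iyk tkk wtmz btd xbjx
Hunk 3: at line 6 remove [wtmz,btd] add [llait,owgw,jrlm] -> 10 lines: uyyom oljgp nrr kbg iyk tkk llait owgw jrlm xbjx
Hunk 4: at line 3 remove [iyk] add [dgkki] -> 10 lines: uyyom oljgp nrr kbg dgkki tkk llait owgw jrlm xbjx
Final line 2: oljgp

Answer: oljgp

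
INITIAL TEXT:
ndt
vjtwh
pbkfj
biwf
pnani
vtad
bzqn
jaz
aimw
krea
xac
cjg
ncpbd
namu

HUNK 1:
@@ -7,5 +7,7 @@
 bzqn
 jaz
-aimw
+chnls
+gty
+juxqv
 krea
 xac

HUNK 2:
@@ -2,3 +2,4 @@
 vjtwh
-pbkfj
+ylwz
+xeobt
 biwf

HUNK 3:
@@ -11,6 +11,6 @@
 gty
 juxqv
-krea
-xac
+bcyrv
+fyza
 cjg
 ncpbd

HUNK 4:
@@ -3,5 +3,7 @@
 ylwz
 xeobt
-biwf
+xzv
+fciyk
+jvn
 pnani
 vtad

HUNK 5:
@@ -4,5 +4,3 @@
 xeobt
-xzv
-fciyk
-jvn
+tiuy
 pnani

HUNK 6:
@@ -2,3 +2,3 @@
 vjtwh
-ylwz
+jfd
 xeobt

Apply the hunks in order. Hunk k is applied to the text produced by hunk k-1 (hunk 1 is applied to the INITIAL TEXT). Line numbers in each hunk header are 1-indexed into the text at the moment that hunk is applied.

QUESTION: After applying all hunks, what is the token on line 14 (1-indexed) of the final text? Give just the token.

Hunk 1: at line 7 remove [aimw] add [chnls,gty,juxqv] -> 16 lines: ndt vjtwh pbkfj biwf pnani vtad bzqn jaz chnls gty juxqv krea xac cjg ncpbd namu
Hunk 2: at line 2 remove [pbkfj] add [ylwz,xeobt] -> 17 lines: ndt vjtwh ylwz xeobt biwf pnani vtad bzqn jaz chnls gty juxqv krea xac cjg ncpbd namu
Hunk 3: at line 11 remove [krea,xac] add [bcyrv,fyza] -> 17 lines: ndt vjtwh ylwz xeobt biwf pnani vtad bzqn jaz chnls gty juxqv bcyrv fyza cjg ncpbd namu
Hunk 4: at line 3 remove [biwf] add [xzv,fciyk,jvn] -> 19 lines: ndt vjtwh ylwz xeobt xzv fciyk jvn pnani vtad bzqn jaz chnls gty juxqv bcyrv fyza cjg ncpbd namu
Hunk 5: at line 4 remove [xzv,fciyk,jvn] add [tiuy] -> 17 lines: ndt vjtwh ylwz xeobt tiuy pnani vtad bzqn jaz chnls gty juxqv bcyrv fyza cjg ncpbd namu
Hunk 6: at line 2 remove [ylwz] add [jfd] -> 17 lines: ndt vjtwh jfd xeobt tiuy pnani vtad bzqn jaz chnls gty juxqv bcyrv fyza cjg ncpbd namu
Final line 14: fyza

Answer: fyza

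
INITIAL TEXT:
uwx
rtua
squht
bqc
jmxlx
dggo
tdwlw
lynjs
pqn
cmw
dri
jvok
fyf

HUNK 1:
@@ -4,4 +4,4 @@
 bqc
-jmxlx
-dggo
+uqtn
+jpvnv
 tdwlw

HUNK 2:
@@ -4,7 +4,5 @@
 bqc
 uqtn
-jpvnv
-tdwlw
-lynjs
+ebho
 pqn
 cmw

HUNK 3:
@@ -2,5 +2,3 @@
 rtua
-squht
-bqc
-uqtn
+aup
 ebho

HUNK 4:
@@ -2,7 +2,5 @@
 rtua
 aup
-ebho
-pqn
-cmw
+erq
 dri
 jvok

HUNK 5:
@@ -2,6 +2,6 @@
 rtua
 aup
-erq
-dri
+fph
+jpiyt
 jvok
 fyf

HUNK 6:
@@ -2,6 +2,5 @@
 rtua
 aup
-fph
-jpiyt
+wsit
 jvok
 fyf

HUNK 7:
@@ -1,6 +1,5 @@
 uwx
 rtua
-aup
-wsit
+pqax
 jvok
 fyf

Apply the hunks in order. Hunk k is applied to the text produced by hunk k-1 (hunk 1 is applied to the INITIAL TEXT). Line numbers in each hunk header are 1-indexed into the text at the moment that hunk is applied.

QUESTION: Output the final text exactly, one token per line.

Answer: uwx
rtua
pqax
jvok
fyf

Derivation:
Hunk 1: at line 4 remove [jmxlx,dggo] add [uqtn,jpvnv] -> 13 lines: uwx rtua squht bqc uqtn jpvnv tdwlw lynjs pqn cmw dri jvok fyf
Hunk 2: at line 4 remove [jpvnv,tdwlw,lynjs] add [ebho] -> 11 lines: uwx rtua squht bqc uqtn ebho pqn cmw dri jvok fyf
Hunk 3: at line 2 remove [squht,bqc,uqtn] add [aup] -> 9 lines: uwx rtua aup ebho pqn cmw dri jvok fyf
Hunk 4: at line 2 remove [ebho,pqn,cmw] add [erq] -> 7 lines: uwx rtua aup erq dri jvok fyf
Hunk 5: at line 2 remove [erq,dri] add [fph,jpiyt] -> 7 lines: uwx rtua aup fph jpiyt jvok fyf
Hunk 6: at line 2 remove [fph,jpiyt] add [wsit] -> 6 lines: uwx rtua aup wsit jvok fyf
Hunk 7: at line 1 remove [aup,wsit] add [pqax] -> 5 lines: uwx rtua pqax jvok fyf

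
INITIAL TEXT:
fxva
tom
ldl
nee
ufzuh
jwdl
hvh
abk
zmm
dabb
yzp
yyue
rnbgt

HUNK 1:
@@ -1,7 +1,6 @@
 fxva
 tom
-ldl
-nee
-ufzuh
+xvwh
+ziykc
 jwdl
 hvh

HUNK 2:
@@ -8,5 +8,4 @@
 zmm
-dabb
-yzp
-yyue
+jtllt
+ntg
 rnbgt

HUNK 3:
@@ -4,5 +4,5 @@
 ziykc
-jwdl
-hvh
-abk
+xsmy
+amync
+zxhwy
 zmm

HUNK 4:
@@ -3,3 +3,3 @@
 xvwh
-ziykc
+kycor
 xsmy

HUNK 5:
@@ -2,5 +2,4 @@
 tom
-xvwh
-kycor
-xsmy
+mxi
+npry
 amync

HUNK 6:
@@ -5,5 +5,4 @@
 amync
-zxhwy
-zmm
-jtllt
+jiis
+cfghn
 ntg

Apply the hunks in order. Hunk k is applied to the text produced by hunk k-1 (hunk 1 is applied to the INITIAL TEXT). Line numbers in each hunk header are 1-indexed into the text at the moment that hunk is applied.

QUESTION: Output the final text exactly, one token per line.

Hunk 1: at line 1 remove [ldl,nee,ufzuh] add [xvwh,ziykc] -> 12 lines: fxva tom xvwh ziykc jwdl hvh abk zmm dabb yzp yyue rnbgt
Hunk 2: at line 8 remove [dabb,yzp,yyue] add [jtllt,ntg] -> 11 lines: fxva tom xvwh ziykc jwdl hvh abk zmm jtllt ntg rnbgt
Hunk 3: at line 4 remove [jwdl,hvh,abk] add [xsmy,amync,zxhwy] -> 11 lines: fxva tom xvwh ziykc xsmy amync zxhwy zmm jtllt ntg rnbgt
Hunk 4: at line 3 remove [ziykc] add [kycor] -> 11 lines: fxva tom xvwh kycor xsmy amync zxhwy zmm jtllt ntg rnbgt
Hunk 5: at line 2 remove [xvwh,kycor,xsmy] add [mxi,npry] -> 10 lines: fxva tom mxi npry amync zxhwy zmm jtllt ntg rnbgt
Hunk 6: at line 5 remove [zxhwy,zmm,jtllt] add [jiis,cfghn] -> 9 lines: fxva tom mxi npry amync jiis cfghn ntg rnbgt

Answer: fxva
tom
mxi
npry
amync
jiis
cfghn
ntg
rnbgt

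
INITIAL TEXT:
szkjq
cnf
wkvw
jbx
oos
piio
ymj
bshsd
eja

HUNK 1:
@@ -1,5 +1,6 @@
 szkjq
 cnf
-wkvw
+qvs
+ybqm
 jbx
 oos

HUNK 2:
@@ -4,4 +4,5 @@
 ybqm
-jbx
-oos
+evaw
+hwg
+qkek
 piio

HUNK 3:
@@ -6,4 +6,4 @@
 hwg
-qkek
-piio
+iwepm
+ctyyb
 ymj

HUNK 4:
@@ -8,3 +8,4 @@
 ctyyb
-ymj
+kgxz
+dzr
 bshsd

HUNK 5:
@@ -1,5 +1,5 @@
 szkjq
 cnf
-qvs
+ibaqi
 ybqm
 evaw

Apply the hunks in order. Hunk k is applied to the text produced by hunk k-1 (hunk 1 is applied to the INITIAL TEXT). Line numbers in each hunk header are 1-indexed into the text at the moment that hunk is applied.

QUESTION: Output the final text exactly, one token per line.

Answer: szkjq
cnf
ibaqi
ybqm
evaw
hwg
iwepm
ctyyb
kgxz
dzr
bshsd
eja

Derivation:
Hunk 1: at line 1 remove [wkvw] add [qvs,ybqm] -> 10 lines: szkjq cnf qvs ybqm jbx oos piio ymj bshsd eja
Hunk 2: at line 4 remove [jbx,oos] add [evaw,hwg,qkek] -> 11 lines: szkjq cnf qvs ybqm evaw hwg qkek piio ymj bshsd eja
Hunk 3: at line 6 remove [qkek,piio] add [iwepm,ctyyb] -> 11 lines: szkjq cnf qvs ybqm evaw hwg iwepm ctyyb ymj bshsd eja
Hunk 4: at line 8 remove [ymj] add [kgxz,dzr] -> 12 lines: szkjq cnf qvs ybqm evaw hwg iwepm ctyyb kgxz dzr bshsd eja
Hunk 5: at line 1 remove [qvs] add [ibaqi] -> 12 lines: szkjq cnf ibaqi ybqm evaw hwg iwepm ctyyb kgxz dzr bshsd eja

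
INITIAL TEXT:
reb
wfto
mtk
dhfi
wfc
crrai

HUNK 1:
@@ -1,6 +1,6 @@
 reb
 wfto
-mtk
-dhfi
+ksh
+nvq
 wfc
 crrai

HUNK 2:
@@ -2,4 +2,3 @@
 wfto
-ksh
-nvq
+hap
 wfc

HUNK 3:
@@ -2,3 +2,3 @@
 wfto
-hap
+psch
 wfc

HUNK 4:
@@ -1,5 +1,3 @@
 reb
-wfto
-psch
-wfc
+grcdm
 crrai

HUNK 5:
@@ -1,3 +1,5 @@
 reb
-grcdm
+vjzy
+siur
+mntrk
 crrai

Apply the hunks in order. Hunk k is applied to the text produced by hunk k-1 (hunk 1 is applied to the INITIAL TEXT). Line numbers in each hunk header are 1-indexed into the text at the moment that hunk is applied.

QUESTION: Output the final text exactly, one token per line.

Answer: reb
vjzy
siur
mntrk
crrai

Derivation:
Hunk 1: at line 1 remove [mtk,dhfi] add [ksh,nvq] -> 6 lines: reb wfto ksh nvq wfc crrai
Hunk 2: at line 2 remove [ksh,nvq] add [hap] -> 5 lines: reb wfto hap wfc crrai
Hunk 3: at line 2 remove [hap] add [psch] -> 5 lines: reb wfto psch wfc crrai
Hunk 4: at line 1 remove [wfto,psch,wfc] add [grcdm] -> 3 lines: reb grcdm crrai
Hunk 5: at line 1 remove [grcdm] add [vjzy,siur,mntrk] -> 5 lines: reb vjzy siur mntrk crrai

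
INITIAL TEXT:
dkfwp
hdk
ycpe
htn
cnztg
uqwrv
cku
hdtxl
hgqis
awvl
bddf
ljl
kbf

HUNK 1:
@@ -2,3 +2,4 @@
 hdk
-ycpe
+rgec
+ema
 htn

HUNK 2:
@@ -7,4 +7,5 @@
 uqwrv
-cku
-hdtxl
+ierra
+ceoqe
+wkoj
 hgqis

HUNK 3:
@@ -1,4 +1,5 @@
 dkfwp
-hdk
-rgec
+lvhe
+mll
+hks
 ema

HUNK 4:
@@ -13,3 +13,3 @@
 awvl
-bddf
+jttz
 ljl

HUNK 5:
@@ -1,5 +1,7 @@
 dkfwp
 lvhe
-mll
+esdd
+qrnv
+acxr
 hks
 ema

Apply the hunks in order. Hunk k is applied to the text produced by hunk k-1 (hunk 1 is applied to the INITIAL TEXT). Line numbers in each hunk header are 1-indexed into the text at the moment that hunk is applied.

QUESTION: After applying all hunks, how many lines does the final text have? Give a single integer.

Hunk 1: at line 2 remove [ycpe] add [rgec,ema] -> 14 lines: dkfwp hdk rgec ema htn cnztg uqwrv cku hdtxl hgqis awvl bddf ljl kbf
Hunk 2: at line 7 remove [cku,hdtxl] add [ierra,ceoqe,wkoj] -> 15 lines: dkfwp hdk rgec ema htn cnztg uqwrv ierra ceoqe wkoj hgqis awvl bddf ljl kbf
Hunk 3: at line 1 remove [hdk,rgec] add [lvhe,mll,hks] -> 16 lines: dkfwp lvhe mll hks ema htn cnztg uqwrv ierra ceoqe wkoj hgqis awvl bddf ljl kbf
Hunk 4: at line 13 remove [bddf] add [jttz] -> 16 lines: dkfwp lvhe mll hks ema htn cnztg uqwrv ierra ceoqe wkoj hgqis awvl jttz ljl kbf
Hunk 5: at line 1 remove [mll] add [esdd,qrnv,acxr] -> 18 lines: dkfwp lvhe esdd qrnv acxr hks ema htn cnztg uqwrv ierra ceoqe wkoj hgqis awvl jttz ljl kbf
Final line count: 18

Answer: 18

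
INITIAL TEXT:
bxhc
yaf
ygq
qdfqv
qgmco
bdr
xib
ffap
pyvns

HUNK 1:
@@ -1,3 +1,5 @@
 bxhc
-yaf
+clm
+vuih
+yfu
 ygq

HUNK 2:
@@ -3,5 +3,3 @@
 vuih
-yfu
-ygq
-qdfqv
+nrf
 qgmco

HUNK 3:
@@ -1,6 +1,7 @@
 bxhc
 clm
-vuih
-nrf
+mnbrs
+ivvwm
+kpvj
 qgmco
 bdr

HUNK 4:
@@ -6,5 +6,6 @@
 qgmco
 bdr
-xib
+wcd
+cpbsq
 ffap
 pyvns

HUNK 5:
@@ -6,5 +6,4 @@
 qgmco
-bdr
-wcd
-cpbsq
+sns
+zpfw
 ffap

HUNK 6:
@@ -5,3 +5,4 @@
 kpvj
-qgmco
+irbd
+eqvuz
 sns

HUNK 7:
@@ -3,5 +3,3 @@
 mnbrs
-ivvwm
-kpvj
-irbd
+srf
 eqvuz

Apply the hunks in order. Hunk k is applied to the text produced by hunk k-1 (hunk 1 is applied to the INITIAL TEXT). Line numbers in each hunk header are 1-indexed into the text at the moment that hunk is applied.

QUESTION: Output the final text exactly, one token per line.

Answer: bxhc
clm
mnbrs
srf
eqvuz
sns
zpfw
ffap
pyvns

Derivation:
Hunk 1: at line 1 remove [yaf] add [clm,vuih,yfu] -> 11 lines: bxhc clm vuih yfu ygq qdfqv qgmco bdr xib ffap pyvns
Hunk 2: at line 3 remove [yfu,ygq,qdfqv] add [nrf] -> 9 lines: bxhc clm vuih nrf qgmco bdr xib ffap pyvns
Hunk 3: at line 1 remove [vuih,nrf] add [mnbrs,ivvwm,kpvj] -> 10 lines: bxhc clm mnbrs ivvwm kpvj qgmco bdr xib ffap pyvns
Hunk 4: at line 6 remove [xib] add [wcd,cpbsq] -> 11 lines: bxhc clm mnbrs ivvwm kpvj qgmco bdr wcd cpbsq ffap pyvns
Hunk 5: at line 6 remove [bdr,wcd,cpbsq] add [sns,zpfw] -> 10 lines: bxhc clm mnbrs ivvwm kpvj qgmco sns zpfw ffap pyvns
Hunk 6: at line 5 remove [qgmco] add [irbd,eqvuz] -> 11 lines: bxhc clm mnbrs ivvwm kpvj irbd eqvuz sns zpfw ffap pyvns
Hunk 7: at line 3 remove [ivvwm,kpvj,irbd] add [srf] -> 9 lines: bxhc clm mnbrs srf eqvuz sns zpfw ffap pyvns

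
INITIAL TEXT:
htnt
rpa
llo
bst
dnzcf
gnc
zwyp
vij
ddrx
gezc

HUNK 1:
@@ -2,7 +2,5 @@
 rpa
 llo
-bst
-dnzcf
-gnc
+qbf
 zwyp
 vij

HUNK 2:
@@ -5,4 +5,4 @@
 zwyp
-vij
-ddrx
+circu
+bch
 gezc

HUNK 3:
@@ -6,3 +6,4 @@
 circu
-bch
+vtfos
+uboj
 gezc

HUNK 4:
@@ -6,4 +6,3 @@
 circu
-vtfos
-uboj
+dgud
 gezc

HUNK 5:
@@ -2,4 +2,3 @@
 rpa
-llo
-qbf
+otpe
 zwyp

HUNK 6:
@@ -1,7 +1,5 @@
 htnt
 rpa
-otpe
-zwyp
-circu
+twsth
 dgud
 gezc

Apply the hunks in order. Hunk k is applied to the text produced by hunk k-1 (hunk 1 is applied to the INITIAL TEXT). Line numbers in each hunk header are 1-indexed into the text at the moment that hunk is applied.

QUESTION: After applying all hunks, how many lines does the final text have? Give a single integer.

Hunk 1: at line 2 remove [bst,dnzcf,gnc] add [qbf] -> 8 lines: htnt rpa llo qbf zwyp vij ddrx gezc
Hunk 2: at line 5 remove [vij,ddrx] add [circu,bch] -> 8 lines: htnt rpa llo qbf zwyp circu bch gezc
Hunk 3: at line 6 remove [bch] add [vtfos,uboj] -> 9 lines: htnt rpa llo qbf zwyp circu vtfos uboj gezc
Hunk 4: at line 6 remove [vtfos,uboj] add [dgud] -> 8 lines: htnt rpa llo qbf zwyp circu dgud gezc
Hunk 5: at line 2 remove [llo,qbf] add [otpe] -> 7 lines: htnt rpa otpe zwyp circu dgud gezc
Hunk 6: at line 1 remove [otpe,zwyp,circu] add [twsth] -> 5 lines: htnt rpa twsth dgud gezc
Final line count: 5

Answer: 5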